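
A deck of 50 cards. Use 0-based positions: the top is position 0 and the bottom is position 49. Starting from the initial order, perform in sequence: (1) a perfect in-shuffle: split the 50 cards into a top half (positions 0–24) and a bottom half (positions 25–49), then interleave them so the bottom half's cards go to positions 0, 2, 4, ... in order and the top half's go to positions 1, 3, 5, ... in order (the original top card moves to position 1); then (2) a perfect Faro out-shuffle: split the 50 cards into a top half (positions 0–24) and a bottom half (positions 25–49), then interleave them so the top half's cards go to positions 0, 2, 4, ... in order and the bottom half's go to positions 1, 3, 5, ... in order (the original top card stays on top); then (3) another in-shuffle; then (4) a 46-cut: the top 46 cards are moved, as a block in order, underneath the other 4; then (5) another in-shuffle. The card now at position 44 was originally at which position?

17

Undo the operations in reverse order, starting from position 44:
  undo op 5 (in-shuffle, from bottom half): 44 ← 47
  undo op 4 (cut 46): 47 ← 43
  undo op 3 (in-shuffle, from top half): 43 ← 21
  undo op 2 (out-shuffle, from bottom half): 21 ← 35
  undo op 1 (in-shuffle, from top half): 35 ← 17
So the card at position 44 came from original position 17.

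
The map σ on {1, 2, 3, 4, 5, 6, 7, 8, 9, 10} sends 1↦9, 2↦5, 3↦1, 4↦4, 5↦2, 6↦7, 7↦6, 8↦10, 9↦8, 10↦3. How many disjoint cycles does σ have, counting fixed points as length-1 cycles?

4

Cycle decomposition: (1 9 8 10 3) (2 5) (4) (6 7).
4 cycles.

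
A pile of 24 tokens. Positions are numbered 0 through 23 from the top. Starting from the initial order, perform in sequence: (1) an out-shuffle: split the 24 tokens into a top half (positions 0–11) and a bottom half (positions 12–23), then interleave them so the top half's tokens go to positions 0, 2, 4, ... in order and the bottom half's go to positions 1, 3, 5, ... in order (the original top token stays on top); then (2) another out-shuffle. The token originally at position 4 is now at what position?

Track the token from position 4 forward through each operation:
  after op 1 (out-shuffle): 4 → 8
  after op 2 (out-shuffle): 8 → 16

16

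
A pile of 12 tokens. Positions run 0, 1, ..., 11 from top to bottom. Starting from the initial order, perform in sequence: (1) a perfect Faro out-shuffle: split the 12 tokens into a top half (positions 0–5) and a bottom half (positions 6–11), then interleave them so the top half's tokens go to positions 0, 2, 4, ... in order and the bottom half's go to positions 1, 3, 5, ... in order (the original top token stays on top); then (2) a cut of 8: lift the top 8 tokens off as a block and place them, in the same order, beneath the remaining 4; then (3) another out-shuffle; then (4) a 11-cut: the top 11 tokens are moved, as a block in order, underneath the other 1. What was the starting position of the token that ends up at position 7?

Undo the operations in reverse order, starting from position 7:
  undo op 4 (cut 11): 7 ← 6
  undo op 3 (out-shuffle, from top half): 6 ← 3
  undo op 2 (cut 8): 3 ← 11
  undo op 1 (out-shuffle, from bottom half): 11 ← 11
So the token at position 7 came from original position 11.

11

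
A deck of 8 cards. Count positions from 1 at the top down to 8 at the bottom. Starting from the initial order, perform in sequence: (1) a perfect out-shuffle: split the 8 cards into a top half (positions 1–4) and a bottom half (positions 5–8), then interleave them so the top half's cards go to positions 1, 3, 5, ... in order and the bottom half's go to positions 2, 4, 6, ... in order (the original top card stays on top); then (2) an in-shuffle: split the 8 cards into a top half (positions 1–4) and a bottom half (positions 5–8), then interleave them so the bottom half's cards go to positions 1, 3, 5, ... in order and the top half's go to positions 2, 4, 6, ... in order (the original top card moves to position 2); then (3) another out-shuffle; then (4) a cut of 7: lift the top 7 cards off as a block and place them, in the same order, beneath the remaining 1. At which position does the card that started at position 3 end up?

2

Track the card from position 3 forward through each operation:
  after op 1 (out-shuffle): 3 → 5
  after op 2 (in-shuffle): 5 → 1
  after op 3 (out-shuffle): 1 → 1
  after op 4 (cut 7): 1 → 2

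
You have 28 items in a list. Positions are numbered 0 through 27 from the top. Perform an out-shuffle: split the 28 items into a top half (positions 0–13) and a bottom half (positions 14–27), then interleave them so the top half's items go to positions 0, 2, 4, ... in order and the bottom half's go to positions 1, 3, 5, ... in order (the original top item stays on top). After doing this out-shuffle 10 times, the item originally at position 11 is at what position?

5

Track the item's position through each out-shuffle:
11 → 22 → 17 → 7 → 14 → 1 → 2 → 4 → 8 → 16 → 5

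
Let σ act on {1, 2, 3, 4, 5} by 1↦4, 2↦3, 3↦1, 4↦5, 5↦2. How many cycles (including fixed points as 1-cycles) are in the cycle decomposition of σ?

Cycle decomposition: (1 4 5 2 3).
1 cycle.

1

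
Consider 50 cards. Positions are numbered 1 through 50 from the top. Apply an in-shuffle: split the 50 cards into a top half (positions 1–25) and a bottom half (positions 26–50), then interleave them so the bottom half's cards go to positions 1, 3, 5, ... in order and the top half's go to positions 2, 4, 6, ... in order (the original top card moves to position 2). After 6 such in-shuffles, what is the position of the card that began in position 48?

12

Track the card's position through each in-shuffle:
48 → 45 → 39 → 27 → 3 → 6 → 12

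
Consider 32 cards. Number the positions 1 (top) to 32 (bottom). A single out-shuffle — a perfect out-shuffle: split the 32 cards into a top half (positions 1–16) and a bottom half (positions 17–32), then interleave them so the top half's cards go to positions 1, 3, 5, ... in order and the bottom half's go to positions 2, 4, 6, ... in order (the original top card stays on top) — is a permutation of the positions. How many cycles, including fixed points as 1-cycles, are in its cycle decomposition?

8

Trace each unvisited position around until it returns:
(1) (2 3 5 9 17) (4 7 13 25 18) (6 11 21 10 19) (8 15 29 26 20) (12 23 14 27 22) (16 31 30 28 24) (32)
8 cycles in total.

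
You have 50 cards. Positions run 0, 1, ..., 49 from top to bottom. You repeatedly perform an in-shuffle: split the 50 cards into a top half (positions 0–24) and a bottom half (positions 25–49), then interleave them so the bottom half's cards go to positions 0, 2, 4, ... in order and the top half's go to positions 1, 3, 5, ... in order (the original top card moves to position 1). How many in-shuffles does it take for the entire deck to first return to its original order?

8

The in-shuffle permutes the 50 positions with cycle lengths [2, 8, 8, 8, 8, 8, 8].
Every card is home exactly when every cycle has completed a whole number of laps, i.e. after lcm(2, 8) = 8 in-shuffles.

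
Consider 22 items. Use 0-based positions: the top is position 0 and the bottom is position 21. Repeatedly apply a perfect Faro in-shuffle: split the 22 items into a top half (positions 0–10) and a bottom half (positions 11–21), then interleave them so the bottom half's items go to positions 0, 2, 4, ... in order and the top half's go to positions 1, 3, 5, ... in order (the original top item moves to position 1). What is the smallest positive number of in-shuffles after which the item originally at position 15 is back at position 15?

Follow position 15 under repeated in-shuffles:
15 → 8 → 17 → 12 → 2 → 5 → 11 → 0 → 1 → 3 → 7 → 15
It first returns after 11 in-shuffles.

11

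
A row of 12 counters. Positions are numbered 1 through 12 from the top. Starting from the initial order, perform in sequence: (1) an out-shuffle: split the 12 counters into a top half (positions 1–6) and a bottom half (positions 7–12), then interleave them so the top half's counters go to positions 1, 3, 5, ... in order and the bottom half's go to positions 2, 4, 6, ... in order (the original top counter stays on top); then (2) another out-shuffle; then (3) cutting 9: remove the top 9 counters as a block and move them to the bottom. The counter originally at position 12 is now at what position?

Track the counter from position 12 forward through each operation:
  after op 1 (out-shuffle): 12 → 12
  after op 2 (out-shuffle): 12 → 12
  after op 3 (cut 9): 12 → 3

3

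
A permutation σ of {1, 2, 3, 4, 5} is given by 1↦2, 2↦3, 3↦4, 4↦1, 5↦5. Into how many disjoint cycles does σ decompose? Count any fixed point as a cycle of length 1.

Cycle decomposition: (1 2 3 4) (5).
2 cycles.

2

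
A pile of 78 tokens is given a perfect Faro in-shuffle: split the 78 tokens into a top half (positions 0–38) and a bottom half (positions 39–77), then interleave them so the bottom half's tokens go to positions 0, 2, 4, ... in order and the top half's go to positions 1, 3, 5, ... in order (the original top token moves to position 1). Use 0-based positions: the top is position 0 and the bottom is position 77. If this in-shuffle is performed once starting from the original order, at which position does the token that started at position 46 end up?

Track the token's position through each in-shuffle:
46 → 14

14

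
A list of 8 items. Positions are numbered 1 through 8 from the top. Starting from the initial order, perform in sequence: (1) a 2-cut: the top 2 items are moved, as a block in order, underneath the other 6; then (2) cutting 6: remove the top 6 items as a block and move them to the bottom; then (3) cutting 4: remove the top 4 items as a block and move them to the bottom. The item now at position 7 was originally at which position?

Undo the operations in reverse order, starting from position 7:
  undo op 3 (cut 4): 7 ← 3
  undo op 2 (cut 6): 3 ← 1
  undo op 1 (cut 2): 1 ← 3
So the item at position 7 came from original position 3.

3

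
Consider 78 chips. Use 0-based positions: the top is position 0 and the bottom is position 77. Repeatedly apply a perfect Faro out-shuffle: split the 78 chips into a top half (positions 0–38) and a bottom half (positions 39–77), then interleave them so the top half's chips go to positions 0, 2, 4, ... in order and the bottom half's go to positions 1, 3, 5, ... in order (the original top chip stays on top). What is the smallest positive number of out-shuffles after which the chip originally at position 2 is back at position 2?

30

Follow position 2 under repeated out-shuffles:
2 → 4 → 8 → 16 → 32 → 64 → 51 → 25 → ... → 2 (length 30)
It first returns after 30 out-shuffles.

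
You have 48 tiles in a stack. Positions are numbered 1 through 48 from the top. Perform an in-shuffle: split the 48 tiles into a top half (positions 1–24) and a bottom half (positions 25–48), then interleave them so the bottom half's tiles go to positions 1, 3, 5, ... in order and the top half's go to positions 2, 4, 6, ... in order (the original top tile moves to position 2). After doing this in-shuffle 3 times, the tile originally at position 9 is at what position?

23

Track the tile's position through each in-shuffle:
9 → 18 → 36 → 23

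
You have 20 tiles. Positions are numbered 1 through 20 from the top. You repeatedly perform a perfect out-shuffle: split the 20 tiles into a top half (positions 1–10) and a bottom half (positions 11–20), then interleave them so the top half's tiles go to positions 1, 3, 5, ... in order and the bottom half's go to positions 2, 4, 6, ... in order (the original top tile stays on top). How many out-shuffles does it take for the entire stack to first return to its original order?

18

The out-shuffle permutes the 20 positions with cycle lengths [1, 1, 18].
Every tile is home exactly when every cycle has completed a whole number of laps, i.e. after lcm(1, 18) = 18 out-shuffles.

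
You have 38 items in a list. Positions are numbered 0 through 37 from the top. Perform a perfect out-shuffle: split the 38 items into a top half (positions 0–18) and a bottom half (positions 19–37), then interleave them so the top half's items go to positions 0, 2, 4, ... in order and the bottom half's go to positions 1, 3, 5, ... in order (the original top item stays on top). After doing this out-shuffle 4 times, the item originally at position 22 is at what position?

19

Track the item's position through each out-shuffle:
22 → 7 → 14 → 28 → 19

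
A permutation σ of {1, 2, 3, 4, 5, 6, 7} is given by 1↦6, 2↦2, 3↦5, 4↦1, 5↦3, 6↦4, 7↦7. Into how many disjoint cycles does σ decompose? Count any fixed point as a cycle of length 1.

Cycle decomposition: (1 6 4) (2) (3 5) (7).
4 cycles.

4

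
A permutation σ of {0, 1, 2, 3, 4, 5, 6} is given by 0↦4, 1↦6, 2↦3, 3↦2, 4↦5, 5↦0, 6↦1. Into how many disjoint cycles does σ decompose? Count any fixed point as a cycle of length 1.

3

Cycle decomposition: (0 4 5) (1 6) (2 3).
3 cycles.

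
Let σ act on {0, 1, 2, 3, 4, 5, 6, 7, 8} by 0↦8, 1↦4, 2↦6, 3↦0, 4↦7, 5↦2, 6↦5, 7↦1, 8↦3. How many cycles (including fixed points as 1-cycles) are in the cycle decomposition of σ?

Cycle decomposition: (0 8 3) (1 4 7) (2 6 5).
3 cycles.

3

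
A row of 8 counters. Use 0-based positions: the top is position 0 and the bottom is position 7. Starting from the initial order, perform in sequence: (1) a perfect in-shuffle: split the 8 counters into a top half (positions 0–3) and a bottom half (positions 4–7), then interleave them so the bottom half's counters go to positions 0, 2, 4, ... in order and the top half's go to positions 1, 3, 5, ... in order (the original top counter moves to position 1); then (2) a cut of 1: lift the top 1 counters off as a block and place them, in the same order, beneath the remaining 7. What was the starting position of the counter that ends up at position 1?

Undo the operations in reverse order, starting from position 1:
  undo op 2 (cut 1): 1 ← 2
  undo op 1 (in-shuffle, from bottom half): 2 ← 5
So the counter at position 1 came from original position 5.

5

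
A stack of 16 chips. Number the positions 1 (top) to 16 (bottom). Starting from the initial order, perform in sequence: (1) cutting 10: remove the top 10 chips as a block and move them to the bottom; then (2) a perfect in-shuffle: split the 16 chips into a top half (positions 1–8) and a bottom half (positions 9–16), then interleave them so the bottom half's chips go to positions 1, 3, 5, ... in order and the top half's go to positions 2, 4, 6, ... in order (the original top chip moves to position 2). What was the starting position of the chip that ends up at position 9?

7

Undo the operations in reverse order, starting from position 9:
  undo op 2 (in-shuffle, from bottom half): 9 ← 13
  undo op 1 (cut 10): 13 ← 7
So the chip at position 9 came from original position 7.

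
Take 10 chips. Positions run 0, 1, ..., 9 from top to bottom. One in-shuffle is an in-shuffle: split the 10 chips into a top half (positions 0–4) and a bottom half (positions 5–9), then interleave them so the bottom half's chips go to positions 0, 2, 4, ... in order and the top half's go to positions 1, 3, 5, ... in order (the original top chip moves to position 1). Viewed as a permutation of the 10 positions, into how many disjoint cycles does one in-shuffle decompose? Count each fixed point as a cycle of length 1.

Trace each unvisited position around until it returns:
(0 1 3 7 4 9 8 6 2 5)
1 cycle in total.

1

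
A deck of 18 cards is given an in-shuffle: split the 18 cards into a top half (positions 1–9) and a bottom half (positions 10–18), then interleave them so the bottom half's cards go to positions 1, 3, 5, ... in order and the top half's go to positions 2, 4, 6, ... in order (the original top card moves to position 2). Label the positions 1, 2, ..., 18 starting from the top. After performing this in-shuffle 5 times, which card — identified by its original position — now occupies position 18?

Work backwards from position 18, undoing one in-shuffle at a time:
18 ← 9 ← 14 ← 7 ← 13 ← 16
So the card now at position 18 started at position 16.

16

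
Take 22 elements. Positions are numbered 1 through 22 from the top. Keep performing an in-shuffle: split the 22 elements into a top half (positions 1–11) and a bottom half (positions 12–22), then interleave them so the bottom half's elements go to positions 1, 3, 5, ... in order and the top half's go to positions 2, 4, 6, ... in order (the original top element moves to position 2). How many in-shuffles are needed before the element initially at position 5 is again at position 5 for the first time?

11

Follow position 5 under repeated in-shuffles:
5 → 10 → 20 → 17 → 11 → 22 → 21 → 19 → 15 → 7 → 14 → 5
It first returns after 11 in-shuffles.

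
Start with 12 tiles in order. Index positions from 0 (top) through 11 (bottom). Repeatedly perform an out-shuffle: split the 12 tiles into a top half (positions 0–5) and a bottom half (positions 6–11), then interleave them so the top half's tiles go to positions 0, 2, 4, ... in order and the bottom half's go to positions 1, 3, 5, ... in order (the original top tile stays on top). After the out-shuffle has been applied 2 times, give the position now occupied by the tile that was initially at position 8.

Track the tile's position through each out-shuffle:
8 → 5 → 10

10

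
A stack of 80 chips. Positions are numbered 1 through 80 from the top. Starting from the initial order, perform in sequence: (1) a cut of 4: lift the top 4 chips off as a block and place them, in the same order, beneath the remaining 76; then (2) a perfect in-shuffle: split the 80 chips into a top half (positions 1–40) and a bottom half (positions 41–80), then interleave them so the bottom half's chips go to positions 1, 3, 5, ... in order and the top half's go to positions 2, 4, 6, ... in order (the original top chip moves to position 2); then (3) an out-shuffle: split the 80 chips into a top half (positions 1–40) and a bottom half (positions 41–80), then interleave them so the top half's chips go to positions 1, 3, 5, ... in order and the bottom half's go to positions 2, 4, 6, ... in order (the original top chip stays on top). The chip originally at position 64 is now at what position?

77

Track the chip from position 64 forward through each operation:
  after op 1 (cut 4): 64 → 60
  after op 2 (in-shuffle): 60 → 39
  after op 3 (out-shuffle): 39 → 77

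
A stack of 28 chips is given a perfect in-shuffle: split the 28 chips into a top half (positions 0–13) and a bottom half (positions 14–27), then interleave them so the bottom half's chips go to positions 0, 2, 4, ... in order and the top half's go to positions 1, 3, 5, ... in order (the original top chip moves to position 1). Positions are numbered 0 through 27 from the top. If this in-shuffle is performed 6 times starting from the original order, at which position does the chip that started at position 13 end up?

Track the chip's position through each in-shuffle:
13 → 27 → 26 → 24 → 20 → 12 → 25

25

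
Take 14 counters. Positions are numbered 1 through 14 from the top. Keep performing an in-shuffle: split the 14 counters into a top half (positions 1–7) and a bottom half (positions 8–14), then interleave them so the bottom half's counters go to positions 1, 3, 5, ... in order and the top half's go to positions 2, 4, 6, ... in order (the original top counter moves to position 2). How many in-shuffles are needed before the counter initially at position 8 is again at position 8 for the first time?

Follow position 8 under repeated in-shuffles:
8 → 1 → 2 → 4 → 8
It first returns after 4 in-shuffles.

4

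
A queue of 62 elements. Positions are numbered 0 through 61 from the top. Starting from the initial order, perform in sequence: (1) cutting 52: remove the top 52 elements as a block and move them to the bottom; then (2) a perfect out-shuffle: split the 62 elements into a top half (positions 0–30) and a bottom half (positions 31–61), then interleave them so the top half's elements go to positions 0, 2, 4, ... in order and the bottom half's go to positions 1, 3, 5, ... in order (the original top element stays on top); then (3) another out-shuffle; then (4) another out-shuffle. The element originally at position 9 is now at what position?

Track the element from position 9 forward through each operation:
  after op 1 (cut 52): 9 → 19
  after op 2 (out-shuffle): 19 → 38
  after op 3 (out-shuffle): 38 → 15
  after op 4 (out-shuffle): 15 → 30

30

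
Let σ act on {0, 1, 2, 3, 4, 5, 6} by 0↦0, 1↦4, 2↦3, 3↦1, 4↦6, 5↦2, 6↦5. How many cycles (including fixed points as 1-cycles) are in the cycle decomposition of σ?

Cycle decomposition: (0) (1 4 6 5 2 3).
2 cycles.

2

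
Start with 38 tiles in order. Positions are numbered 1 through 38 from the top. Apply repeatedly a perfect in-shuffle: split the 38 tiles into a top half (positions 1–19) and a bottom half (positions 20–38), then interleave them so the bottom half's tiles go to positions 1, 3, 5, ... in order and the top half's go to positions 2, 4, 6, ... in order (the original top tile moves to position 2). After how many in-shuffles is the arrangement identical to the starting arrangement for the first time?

The in-shuffle permutes the 38 positions with cycle lengths [2, 12, 12, 12].
Every tile is home exactly when every cycle has completed a whole number of laps, i.e. after lcm(2, 12) = 12 in-shuffles.

12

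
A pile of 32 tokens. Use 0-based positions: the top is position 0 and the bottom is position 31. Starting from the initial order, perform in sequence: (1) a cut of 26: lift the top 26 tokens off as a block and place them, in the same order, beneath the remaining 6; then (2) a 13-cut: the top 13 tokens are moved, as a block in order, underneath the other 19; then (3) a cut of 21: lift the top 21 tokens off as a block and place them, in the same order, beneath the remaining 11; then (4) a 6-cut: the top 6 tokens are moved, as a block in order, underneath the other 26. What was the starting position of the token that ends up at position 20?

22

Undo the operations in reverse order, starting from position 20:
  undo op 4 (cut 6): 20 ← 26
  undo op 3 (cut 21): 26 ← 15
  undo op 2 (cut 13): 15 ← 28
  undo op 1 (cut 26): 28 ← 22
So the token at position 20 came from original position 22.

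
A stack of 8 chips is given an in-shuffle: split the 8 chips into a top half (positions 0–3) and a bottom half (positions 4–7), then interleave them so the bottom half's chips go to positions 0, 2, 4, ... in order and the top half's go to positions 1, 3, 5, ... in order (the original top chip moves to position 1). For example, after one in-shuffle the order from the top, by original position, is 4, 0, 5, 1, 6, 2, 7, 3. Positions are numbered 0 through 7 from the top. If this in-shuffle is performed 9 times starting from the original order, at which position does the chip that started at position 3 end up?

4

Track the chip's position through each in-shuffle:
3 → 7 → 6 → 4 → 0 → 1 → 3 → 7 → 6 → 4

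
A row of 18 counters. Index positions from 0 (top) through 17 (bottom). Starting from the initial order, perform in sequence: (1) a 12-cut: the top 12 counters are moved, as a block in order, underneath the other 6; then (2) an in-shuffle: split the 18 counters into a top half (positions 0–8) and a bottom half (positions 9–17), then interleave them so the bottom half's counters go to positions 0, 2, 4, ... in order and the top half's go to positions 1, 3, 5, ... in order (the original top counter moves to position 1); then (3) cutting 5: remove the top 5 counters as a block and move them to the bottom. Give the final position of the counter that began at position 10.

Track the counter from position 10 forward through each operation:
  after op 1 (cut 12): 10 → 16
  after op 2 (in-shuffle): 16 → 14
  after op 3 (cut 5): 14 → 9

9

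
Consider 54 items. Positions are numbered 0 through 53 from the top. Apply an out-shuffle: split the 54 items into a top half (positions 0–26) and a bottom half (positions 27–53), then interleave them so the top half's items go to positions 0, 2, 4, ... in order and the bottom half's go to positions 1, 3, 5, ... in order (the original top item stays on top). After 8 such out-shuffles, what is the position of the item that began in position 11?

7

Track the item's position through each out-shuffle:
11 → 22 → 44 → 35 → 17 → 34 → 15 → 30 → 7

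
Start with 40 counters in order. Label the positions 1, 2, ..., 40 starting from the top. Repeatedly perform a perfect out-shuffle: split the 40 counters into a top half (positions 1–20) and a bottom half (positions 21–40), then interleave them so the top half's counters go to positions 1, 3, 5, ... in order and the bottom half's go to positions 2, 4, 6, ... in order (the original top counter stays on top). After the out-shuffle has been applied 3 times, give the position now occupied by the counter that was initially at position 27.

Track the counter's position through each out-shuffle:
27 → 14 → 27 → 14

14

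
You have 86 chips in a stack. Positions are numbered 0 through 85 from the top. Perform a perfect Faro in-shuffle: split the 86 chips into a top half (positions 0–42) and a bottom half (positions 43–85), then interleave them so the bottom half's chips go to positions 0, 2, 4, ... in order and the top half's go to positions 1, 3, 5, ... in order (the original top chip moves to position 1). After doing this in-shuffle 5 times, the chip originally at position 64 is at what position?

78

Track the chip's position through each in-shuffle:
64 → 42 → 85 → 84 → 82 → 78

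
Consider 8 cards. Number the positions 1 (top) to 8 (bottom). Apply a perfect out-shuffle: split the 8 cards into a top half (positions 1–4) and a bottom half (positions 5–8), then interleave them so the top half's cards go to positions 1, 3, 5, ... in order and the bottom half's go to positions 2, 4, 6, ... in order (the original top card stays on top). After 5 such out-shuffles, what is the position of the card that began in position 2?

5

Track the card's position through each out-shuffle:
2 → 3 → 5 → 2 → 3 → 5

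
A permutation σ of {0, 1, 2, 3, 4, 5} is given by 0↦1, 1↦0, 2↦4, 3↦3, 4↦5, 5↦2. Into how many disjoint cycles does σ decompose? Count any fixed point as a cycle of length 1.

Cycle decomposition: (0 1) (2 4 5) (3).
3 cycles.

3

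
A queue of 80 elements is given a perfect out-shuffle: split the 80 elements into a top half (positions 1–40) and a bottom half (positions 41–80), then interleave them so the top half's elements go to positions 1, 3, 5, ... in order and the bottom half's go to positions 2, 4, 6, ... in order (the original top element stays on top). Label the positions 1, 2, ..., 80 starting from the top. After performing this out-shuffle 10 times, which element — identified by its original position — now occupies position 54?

36

Work backwards from position 54, undoing one out-shuffle at a time:
54 ← 67 ← 34 ← 57 ← 29 ← 15 ← 8 ← 44 ← 62 ← 71 ← 36
So the element now at position 54 started at position 36.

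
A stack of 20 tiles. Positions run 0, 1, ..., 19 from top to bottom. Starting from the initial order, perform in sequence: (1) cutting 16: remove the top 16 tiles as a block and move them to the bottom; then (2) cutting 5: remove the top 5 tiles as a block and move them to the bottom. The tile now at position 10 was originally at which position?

11

Undo the operations in reverse order, starting from position 10:
  undo op 2 (cut 5): 10 ← 15
  undo op 1 (cut 16): 15 ← 11
So the tile at position 10 came from original position 11.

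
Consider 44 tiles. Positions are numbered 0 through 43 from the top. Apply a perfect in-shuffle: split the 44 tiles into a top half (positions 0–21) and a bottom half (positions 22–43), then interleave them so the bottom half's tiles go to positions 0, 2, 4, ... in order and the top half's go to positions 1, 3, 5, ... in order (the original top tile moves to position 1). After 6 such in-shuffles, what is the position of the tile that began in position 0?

18

Track the tile's position through each in-shuffle:
0 → 1 → 3 → 7 → 15 → 31 → 18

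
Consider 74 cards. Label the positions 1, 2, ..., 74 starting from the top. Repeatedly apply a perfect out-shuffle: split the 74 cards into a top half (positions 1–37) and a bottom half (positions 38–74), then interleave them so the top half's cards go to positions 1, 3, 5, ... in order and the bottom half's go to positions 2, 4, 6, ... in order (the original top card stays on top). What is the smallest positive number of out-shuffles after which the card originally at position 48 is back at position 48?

Follow position 48 under repeated out-shuffles:
48 → 22 → 43 → 12 → 23 → 45 → 16 → 31 → 61 → 48
It first returns after 9 out-shuffles.

9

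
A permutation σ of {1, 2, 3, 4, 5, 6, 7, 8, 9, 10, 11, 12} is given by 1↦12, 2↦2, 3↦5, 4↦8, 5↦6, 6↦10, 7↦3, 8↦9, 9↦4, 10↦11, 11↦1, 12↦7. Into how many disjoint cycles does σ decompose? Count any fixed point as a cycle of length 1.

3

Cycle decomposition: (1 12 7 3 5 6 10 11) (2) (4 8 9).
3 cycles.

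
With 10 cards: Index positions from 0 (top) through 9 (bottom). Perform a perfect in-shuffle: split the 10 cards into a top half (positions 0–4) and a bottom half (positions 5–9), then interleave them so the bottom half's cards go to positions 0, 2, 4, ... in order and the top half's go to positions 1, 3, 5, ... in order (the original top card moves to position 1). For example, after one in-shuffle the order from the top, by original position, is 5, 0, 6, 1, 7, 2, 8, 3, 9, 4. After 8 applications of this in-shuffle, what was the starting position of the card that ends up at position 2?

Work backwards from position 2, undoing one in-shuffle at a time:
2 ← 6 ← 8 ← 9 ← 4 ← 7 ← 3 ← 1 ← 0
So the card now at position 2 started at position 0.

0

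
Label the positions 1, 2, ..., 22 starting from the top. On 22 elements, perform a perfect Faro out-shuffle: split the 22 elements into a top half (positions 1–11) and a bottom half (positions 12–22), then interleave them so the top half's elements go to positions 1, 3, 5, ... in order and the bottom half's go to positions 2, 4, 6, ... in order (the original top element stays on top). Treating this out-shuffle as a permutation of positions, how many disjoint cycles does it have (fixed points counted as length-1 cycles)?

7

Trace each unvisited position around until it returns:
(1) (2 3 5 9 17 12) (4 7 13) (6 11 21 20 18 14) (8 15) (10 19 16) (22)
7 cycles in total.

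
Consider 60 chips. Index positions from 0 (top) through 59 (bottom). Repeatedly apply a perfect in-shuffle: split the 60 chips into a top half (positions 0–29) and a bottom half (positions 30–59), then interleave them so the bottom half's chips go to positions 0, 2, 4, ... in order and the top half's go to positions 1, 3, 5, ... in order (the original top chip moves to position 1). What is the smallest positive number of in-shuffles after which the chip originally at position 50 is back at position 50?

Follow position 50 under repeated in-shuffles:
50 → 40 → 20 → 41 → 22 → 45 → 30 → 0 → ... → 50 (length 60)
It first returns after 60 in-shuffles.

60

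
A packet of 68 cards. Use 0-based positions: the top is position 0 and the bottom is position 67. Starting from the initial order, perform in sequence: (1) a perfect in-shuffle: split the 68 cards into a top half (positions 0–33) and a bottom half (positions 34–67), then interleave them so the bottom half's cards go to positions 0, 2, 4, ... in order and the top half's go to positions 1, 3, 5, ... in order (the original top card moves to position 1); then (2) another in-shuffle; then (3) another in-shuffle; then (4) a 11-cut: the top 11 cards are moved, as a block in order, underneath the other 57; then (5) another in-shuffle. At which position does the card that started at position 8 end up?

50

Track the card from position 8 forward through each operation:
  after op 1 (in-shuffle): 8 → 17
  after op 2 (in-shuffle): 17 → 35
  after op 3 (in-shuffle): 35 → 2
  after op 4 (cut 11): 2 → 59
  after op 5 (in-shuffle): 59 → 50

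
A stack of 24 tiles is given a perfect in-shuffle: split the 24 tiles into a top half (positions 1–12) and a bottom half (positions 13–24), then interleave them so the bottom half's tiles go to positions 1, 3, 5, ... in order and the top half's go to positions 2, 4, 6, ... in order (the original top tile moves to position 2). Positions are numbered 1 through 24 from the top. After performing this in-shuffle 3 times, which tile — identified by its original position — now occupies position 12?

Work backwards from position 12, undoing one in-shuffle at a time:
12 ← 6 ← 3 ← 14
So the tile now at position 12 started at position 14.

14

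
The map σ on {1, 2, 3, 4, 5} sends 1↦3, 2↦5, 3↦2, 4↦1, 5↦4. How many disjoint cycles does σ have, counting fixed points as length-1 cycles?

1

Cycle decomposition: (1 3 2 5 4).
1 cycle.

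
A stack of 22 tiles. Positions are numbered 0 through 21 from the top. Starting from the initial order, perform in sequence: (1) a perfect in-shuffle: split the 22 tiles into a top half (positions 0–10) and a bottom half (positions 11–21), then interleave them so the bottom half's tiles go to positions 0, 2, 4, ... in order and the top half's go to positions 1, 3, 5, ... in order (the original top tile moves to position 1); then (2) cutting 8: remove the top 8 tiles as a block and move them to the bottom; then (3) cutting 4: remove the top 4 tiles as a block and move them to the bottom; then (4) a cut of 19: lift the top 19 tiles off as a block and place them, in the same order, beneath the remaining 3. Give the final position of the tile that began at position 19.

7

Track the tile from position 19 forward through each operation:
  after op 1 (in-shuffle): 19 → 16
  after op 2 (cut 8): 16 → 8
  after op 3 (cut 4): 8 → 4
  after op 4 (cut 19): 4 → 7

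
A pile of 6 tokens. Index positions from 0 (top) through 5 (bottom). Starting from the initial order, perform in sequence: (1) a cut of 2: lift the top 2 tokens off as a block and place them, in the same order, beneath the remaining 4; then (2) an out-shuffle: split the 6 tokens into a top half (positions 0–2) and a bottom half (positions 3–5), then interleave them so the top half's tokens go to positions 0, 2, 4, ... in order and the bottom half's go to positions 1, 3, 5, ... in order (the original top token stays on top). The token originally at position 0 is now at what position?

3

Track the token from position 0 forward through each operation:
  after op 1 (cut 2): 0 → 4
  after op 2 (out-shuffle): 4 → 3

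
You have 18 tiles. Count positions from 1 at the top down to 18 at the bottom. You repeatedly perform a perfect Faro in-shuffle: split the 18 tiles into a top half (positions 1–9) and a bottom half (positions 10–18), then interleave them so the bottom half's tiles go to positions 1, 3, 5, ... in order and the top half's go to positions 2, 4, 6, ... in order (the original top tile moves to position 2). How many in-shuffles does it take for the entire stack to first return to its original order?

The in-shuffle permutes the 18 positions with cycle lengths [18].
Every tile is home exactly when every cycle has completed a whole number of laps, i.e. after lcm(18) = 18 in-shuffles.

18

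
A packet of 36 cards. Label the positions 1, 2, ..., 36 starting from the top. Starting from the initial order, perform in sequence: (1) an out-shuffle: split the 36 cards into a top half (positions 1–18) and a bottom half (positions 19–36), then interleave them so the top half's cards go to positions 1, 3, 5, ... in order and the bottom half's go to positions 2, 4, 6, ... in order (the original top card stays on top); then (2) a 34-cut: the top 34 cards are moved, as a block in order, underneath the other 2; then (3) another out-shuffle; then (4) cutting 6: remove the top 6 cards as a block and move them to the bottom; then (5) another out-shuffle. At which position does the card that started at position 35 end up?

24

Track the card from position 35 forward through each operation:
  after op 1 (out-shuffle): 35 → 34
  after op 2 (cut 34): 34 → 36
  after op 3 (out-shuffle): 36 → 36
  after op 4 (cut 6): 36 → 30
  after op 5 (out-shuffle): 30 → 24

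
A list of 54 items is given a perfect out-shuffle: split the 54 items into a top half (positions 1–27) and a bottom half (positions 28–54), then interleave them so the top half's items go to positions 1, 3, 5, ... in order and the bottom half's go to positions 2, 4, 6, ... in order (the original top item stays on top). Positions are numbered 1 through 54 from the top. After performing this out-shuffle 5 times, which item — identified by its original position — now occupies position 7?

Work backwards from position 7, undoing one out-shuffle at a time:
7 ← 4 ← 29 ← 15 ← 8 ← 31
So the item now at position 7 started at position 31.

31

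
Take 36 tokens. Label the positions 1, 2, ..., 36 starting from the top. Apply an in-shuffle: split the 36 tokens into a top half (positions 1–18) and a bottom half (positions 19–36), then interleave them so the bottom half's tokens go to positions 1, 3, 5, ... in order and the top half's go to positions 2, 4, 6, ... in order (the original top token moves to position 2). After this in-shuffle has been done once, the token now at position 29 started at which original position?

33

Work backwards from position 29, undoing one in-shuffle at a time:
29 ← 33
So the token now at position 29 started at position 33.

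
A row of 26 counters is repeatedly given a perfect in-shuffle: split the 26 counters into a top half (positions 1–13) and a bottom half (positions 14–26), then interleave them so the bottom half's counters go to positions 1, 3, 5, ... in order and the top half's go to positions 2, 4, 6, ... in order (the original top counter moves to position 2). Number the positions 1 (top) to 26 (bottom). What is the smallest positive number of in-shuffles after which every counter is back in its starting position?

The in-shuffle permutes the 26 positions with cycle lengths [2, 6, 18].
Every counter is home exactly when every cycle has completed a whole number of laps, i.e. after lcm(2, 6, 18) = 18 in-shuffles.

18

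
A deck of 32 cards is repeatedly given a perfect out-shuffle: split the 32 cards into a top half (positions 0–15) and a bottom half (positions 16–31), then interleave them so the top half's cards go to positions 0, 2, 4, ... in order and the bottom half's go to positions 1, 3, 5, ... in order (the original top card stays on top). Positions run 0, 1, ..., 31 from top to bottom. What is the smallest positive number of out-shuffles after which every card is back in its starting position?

5

The out-shuffle permutes the 32 positions with cycle lengths [1, 1, 5, 5, 5, 5, 5, 5].
Every card is home exactly when every cycle has completed a whole number of laps, i.e. after lcm(1, 5) = 5 out-shuffles.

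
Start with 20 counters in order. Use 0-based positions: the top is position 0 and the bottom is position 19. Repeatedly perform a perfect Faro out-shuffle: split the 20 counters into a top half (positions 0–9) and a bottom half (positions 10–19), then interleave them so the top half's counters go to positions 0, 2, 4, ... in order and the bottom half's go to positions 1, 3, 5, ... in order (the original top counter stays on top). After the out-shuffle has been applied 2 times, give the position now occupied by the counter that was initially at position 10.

Track the counter's position through each out-shuffle:
10 → 1 → 2

2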